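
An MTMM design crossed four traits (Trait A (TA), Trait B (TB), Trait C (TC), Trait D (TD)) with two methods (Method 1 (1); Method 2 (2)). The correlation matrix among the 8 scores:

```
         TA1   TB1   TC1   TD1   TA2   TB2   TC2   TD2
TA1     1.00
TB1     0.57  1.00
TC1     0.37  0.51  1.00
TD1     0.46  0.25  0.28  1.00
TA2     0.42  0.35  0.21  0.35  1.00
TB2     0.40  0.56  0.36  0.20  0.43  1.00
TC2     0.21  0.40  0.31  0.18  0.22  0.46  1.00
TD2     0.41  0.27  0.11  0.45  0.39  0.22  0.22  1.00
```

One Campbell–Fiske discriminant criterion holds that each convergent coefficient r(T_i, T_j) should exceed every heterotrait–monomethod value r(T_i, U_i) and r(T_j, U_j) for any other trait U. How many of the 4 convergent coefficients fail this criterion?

4

Checking each validity diagonal entry against its comparison values:
TA (methods 1·2): 0.42 vs {0.57, 0.43, 0.37, 0.22, 0.46, 0.39} → fail.
TB (methods 1·2): 0.56 vs {0.57, 0.43, 0.51, 0.46, 0.25, 0.22} → fail.
TC (methods 1·2): 0.31 vs {0.37, 0.22, 0.51, 0.46, 0.28, 0.22} → fail.
TD (methods 1·2): 0.45 vs {0.46, 0.39, 0.25, 0.22, 0.28, 0.22} → fail.
4 of 4 fail.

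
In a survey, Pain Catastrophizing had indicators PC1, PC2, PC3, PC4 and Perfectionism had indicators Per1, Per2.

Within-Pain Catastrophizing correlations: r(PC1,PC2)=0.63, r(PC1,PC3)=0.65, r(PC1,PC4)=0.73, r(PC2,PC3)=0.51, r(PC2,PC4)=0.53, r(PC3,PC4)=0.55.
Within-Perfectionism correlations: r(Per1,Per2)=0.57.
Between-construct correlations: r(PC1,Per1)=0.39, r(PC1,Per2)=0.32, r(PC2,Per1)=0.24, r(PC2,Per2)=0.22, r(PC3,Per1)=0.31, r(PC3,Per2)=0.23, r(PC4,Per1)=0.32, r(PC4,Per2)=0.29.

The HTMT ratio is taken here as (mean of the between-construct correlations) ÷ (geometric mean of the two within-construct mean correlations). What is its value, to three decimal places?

Mean heterotrait r = 2.32/8 = 0.2900.
Mean within-PC = 3.60/6 = 0.6000; mean within-Per = 0.57/1 = 0.5700.
Geometric mean = √(0.6000 × 0.5700) = 0.5848.
HTMT = 0.2900 / 0.5848 = 0.496.

0.496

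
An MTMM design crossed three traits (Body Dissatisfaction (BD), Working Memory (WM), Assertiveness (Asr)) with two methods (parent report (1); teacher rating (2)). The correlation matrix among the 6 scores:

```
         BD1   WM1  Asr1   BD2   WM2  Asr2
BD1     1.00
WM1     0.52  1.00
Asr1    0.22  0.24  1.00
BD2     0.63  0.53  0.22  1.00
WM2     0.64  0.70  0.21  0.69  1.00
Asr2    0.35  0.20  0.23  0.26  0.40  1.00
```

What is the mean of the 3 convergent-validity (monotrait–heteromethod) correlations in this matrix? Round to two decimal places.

Convergent values: 0.63, 0.70, 0.23; mean = 1.56/3 = 0.52.

0.52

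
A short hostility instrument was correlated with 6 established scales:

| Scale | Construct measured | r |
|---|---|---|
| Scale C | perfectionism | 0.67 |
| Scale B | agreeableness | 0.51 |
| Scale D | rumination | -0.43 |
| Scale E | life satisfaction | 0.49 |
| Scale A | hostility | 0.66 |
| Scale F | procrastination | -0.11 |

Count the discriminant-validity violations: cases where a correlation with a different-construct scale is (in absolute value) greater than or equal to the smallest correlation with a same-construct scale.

1

Convergent (same construct = hostility): Scale A.
Smallest convergent = 0.66. Discriminant |r|: 0.67, 0.51, 0.43, 0.49, 0.11; count ≥ 0.66 → 1.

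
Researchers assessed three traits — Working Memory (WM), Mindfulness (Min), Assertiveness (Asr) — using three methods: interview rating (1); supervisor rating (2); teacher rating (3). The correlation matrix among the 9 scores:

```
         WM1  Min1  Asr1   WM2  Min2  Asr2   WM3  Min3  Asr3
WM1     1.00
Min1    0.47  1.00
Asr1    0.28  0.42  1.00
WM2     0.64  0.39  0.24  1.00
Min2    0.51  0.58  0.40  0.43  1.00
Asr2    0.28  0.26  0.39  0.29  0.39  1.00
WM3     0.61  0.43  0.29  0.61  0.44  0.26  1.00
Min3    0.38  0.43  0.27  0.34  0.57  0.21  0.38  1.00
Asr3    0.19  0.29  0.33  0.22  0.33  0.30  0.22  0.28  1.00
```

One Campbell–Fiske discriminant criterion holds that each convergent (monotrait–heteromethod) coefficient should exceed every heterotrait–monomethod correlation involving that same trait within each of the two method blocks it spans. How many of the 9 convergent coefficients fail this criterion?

4

Checking each validity diagonal entry against its comparison values:
WM (methods 1·2): 0.64 vs {0.47, 0.43, 0.28, 0.29} → pass.
WM (methods 1·3): 0.61 vs {0.47, 0.38, 0.28, 0.22} → pass.
WM (methods 2·3): 0.61 vs {0.43, 0.38, 0.29, 0.22} → pass.
Min (methods 1·2): 0.58 vs {0.47, 0.43, 0.42, 0.39} → pass.
Min (methods 1·3): 0.43 vs {0.47, 0.38, 0.42, 0.28} → fail.
Min (methods 2·3): 0.57 vs {0.43, 0.38, 0.39, 0.28} → pass.
Asr (methods 1·2): 0.39 vs {0.28, 0.29, 0.42, 0.39} → fail.
Asr (methods 1·3): 0.33 vs {0.28, 0.22, 0.42, 0.28} → fail.
Asr (methods 2·3): 0.30 vs {0.29, 0.22, 0.39, 0.28} → fail.
4 of 9 fail.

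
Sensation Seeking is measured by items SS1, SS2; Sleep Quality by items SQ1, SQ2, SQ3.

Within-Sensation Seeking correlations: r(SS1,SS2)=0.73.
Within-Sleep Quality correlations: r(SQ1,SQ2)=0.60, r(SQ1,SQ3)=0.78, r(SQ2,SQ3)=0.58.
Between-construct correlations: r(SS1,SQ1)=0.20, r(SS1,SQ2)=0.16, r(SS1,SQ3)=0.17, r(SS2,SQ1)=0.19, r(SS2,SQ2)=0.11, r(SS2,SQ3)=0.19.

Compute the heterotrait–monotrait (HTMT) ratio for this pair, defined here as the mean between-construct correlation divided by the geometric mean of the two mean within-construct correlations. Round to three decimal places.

Mean between = 1.02/6 = 0.1700.
Mean within-SS = 0.73/1 = 0.7300; mean within-SQ = 1.96/3 = 0.6533.
Geometric mean = √(0.7300 × 0.6533) = 0.6906.
HTMT = 0.1700 / 0.6906 = 0.246.

0.246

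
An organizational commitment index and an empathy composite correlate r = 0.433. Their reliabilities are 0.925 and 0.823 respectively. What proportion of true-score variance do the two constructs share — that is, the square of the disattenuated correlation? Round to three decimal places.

Disattenuated r = 0.433 / √(0.925 × 0.823) = 0.433 / 0.8725 = 0.4963.
Shared true-score variance = 0.4963² = 0.2463 ≈ 0.246.

0.246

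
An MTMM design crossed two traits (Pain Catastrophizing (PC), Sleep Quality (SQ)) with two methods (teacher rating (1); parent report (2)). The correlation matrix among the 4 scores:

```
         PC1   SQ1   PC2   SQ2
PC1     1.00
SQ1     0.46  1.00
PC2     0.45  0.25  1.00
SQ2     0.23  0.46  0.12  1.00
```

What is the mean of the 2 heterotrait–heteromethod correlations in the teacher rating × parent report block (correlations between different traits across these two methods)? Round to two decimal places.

HTHM values (method 1 × method 2): 0.23, 0.25; mean = 0.48/2 = 0.24.

0.24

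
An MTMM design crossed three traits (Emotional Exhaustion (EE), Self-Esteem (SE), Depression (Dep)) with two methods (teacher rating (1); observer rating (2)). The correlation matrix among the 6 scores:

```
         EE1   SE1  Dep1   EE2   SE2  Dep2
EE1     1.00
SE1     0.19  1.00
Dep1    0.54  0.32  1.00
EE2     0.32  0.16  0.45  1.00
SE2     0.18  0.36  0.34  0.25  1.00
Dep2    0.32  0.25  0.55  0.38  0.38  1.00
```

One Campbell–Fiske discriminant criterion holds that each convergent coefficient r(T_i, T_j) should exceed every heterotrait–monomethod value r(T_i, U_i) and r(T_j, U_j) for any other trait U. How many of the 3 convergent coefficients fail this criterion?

2

Checking each validity diagonal entry against its comparison values:
EE (methods 1·2): 0.32 vs {0.19, 0.25, 0.54, 0.38} → fail.
SE (methods 1·2): 0.36 vs {0.19, 0.25, 0.32, 0.38} → fail.
Dep (methods 1·2): 0.55 vs {0.54, 0.38, 0.32, 0.38} → pass.
2 of 3 fail.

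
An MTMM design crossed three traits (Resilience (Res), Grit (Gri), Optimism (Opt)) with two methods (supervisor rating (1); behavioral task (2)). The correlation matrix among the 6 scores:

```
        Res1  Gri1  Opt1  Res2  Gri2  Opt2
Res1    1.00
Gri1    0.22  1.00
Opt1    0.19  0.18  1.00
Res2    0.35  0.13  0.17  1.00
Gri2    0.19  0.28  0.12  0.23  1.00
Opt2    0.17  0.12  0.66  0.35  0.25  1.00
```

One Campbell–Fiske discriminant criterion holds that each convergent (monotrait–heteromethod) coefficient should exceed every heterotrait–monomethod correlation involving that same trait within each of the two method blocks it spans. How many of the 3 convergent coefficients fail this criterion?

Convergent coefficients and their comparison sets:
Res (methods 1·2): 0.35 vs {0.22, 0.23, 0.19, 0.35} → fail.
Gri (methods 1·2): 0.28 vs {0.22, 0.23, 0.18, 0.25} → pass.
Opt (methods 1·2): 0.66 vs {0.19, 0.35, 0.18, 0.25} → pass.
1 of 3 fail.

1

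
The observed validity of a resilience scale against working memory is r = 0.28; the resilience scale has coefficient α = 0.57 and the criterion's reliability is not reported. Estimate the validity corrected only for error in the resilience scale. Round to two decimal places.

0.37

Single correction: r_c = r_obs / √r_xx = 0.28 / √0.57 = 0.28 / 0.7550 ≈ 0.37.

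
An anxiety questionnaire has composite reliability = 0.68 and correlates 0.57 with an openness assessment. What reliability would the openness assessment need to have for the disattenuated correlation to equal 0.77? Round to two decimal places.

r_true = r_obs / √(r_xx · r_yy) ⇒ 0.77 = 0.57 / √(0.68 · r_yy).
√(0.68 · r_yy) = 0.57 / 0.77 = 0.7403; 0.68 · r_yy = 0.5480; r_yy = 0.5480 / 0.68 ≈ 0.81.

0.81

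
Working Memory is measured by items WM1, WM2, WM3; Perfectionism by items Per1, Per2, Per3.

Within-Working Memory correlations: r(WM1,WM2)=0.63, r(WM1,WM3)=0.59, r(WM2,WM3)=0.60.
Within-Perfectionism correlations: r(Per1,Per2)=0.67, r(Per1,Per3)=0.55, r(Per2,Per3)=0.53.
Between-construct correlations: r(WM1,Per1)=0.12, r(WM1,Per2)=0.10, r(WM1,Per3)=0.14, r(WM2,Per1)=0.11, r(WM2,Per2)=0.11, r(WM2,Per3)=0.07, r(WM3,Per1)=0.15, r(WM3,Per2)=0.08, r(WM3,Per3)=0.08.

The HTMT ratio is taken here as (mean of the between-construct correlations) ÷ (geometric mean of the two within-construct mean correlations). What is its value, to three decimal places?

0.179

Between-construct mean = 0.96/9 = 0.1067.
Mean within-WM = 1.82/3 = 0.6067; mean within-Per = 1.75/3 = 0.5833.
Geometric mean = √(0.6067 × 0.5833) = 0.5949.
HTMT = 0.1067 / 0.5949 = 0.179.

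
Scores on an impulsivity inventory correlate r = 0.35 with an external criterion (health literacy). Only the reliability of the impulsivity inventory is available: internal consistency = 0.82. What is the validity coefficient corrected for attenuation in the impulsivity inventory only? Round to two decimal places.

0.39

Single correction: r_c = r_obs / √r_xx = 0.35 / √0.82 = 0.35 / 0.9055 ≈ 0.39.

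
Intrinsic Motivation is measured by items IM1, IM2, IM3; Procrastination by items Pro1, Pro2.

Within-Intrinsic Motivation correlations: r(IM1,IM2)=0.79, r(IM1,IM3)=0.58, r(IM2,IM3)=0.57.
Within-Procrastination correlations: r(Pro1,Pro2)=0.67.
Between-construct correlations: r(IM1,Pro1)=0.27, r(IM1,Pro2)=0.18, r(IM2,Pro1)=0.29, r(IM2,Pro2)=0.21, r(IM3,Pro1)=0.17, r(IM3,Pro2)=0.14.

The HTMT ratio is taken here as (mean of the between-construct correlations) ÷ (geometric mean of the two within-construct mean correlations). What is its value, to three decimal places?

0.319

Between-construct mean = 1.26/6 = 0.2100.
Mean within-IM = 1.94/3 = 0.6467; mean within-Pro = 0.67/1 = 0.6700.
Geometric mean = √(0.6467 × 0.6700) = 0.6582.
HTMT = 0.2100 / 0.6582 = 0.319.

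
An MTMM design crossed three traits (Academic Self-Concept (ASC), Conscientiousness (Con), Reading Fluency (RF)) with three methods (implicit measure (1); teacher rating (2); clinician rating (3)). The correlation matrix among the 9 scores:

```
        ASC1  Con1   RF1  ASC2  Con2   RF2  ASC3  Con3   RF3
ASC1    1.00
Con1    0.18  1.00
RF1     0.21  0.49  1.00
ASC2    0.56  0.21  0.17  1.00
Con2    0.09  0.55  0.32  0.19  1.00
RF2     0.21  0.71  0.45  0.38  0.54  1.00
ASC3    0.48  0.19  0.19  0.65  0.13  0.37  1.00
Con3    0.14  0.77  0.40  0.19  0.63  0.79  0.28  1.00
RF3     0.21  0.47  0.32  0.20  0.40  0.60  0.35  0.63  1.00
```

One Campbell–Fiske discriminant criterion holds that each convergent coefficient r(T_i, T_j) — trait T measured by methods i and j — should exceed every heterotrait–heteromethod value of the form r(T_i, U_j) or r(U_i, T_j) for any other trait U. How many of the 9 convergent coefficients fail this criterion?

Convergent coefficients and their comparison sets:
ASC (methods 1·2): 0.56 vs {0.09, 0.21, 0.21, 0.17} → pass.
ASC (methods 1·3): 0.48 vs {0.14, 0.19, 0.21, 0.19} → pass.
ASC (methods 2·3): 0.65 vs {0.19, 0.13, 0.20, 0.37} → pass.
Con (methods 1·2): 0.55 vs {0.21, 0.09, 0.71, 0.32} → fail.
Con (methods 1·3): 0.77 vs {0.19, 0.14, 0.47, 0.40} → pass.
Con (methods 2·3): 0.63 vs {0.13, 0.19, 0.40, 0.79} → fail.
RF (methods 1·2): 0.45 vs {0.17, 0.21, 0.32, 0.71} → fail.
RF (methods 1·3): 0.32 vs {0.19, 0.21, 0.40, 0.47} → fail.
RF (methods 2·3): 0.60 vs {0.37, 0.20, 0.79, 0.40} → fail.
5 of 9 fail.

5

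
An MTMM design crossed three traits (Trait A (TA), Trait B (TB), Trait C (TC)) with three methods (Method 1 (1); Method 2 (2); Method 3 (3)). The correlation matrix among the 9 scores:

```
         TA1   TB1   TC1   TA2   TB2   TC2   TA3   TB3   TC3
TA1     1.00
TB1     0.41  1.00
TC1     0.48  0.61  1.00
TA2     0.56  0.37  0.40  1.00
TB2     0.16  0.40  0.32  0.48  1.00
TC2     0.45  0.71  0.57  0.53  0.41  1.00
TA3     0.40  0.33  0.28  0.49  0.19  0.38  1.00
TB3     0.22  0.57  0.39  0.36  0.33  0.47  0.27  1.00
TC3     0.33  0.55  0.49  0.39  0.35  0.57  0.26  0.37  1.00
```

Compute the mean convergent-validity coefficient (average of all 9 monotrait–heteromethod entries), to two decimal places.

0.49

Convergent values: 0.56, 0.40, 0.49, 0.40, 0.57, 0.33, 0.57, 0.49, 0.57; mean = 4.38/9 = 0.49.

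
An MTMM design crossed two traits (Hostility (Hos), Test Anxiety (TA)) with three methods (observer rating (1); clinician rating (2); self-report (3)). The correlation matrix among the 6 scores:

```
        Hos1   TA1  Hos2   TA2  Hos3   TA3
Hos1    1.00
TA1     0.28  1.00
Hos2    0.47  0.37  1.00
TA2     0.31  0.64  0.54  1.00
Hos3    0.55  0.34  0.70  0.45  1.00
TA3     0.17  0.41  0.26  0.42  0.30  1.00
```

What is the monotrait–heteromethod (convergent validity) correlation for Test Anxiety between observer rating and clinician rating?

0.64

Same trait (TA), different methods: r(TA1, TA2) = 0.64.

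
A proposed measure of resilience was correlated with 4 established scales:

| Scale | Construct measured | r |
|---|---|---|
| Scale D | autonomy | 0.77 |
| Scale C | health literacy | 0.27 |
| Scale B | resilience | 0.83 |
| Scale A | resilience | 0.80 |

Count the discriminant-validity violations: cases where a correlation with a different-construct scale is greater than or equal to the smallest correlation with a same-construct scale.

Convergent (same construct = resilience): Scale B, Scale A.
Smallest convergent = 0.80. Discriminant values: 0.77, 0.27; count ≥ 0.80 → 0.

0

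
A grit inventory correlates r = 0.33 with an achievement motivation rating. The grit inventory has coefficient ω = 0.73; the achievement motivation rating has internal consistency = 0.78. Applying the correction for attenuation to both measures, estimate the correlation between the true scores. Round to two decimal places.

0.44

r_true = r_obs / √(r_xx · r_yy) = 0.33 / √(0.73 × 0.78) = 0.33 / √0.5694 = 0.33 / 0.7546 ≈ 0.44.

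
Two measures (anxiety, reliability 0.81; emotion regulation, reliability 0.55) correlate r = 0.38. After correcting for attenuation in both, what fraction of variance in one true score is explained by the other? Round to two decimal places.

Disattenuated r = 0.38 / √(0.81 × 0.55) = 0.38 / 0.6675 = 0.5693.
Shared true-score variance = 0.5693² = 0.3241 ≈ 0.32.

0.32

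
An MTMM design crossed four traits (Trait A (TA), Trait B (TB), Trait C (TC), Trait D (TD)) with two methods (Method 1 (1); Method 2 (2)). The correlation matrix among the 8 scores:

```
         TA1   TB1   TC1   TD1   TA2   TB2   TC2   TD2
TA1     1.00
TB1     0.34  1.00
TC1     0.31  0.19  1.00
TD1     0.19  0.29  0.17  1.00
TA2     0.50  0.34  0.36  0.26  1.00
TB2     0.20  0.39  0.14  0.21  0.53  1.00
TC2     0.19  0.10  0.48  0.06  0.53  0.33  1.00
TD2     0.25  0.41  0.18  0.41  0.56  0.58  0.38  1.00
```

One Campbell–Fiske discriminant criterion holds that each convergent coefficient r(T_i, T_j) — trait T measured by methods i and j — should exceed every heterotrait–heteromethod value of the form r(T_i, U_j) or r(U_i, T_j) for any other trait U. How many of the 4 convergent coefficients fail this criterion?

Checking each validity diagonal entry against its comparison values:
TA (methods 1·2): 0.50 vs {0.20, 0.34, 0.19, 0.36, 0.25, 0.26} → pass.
TB (methods 1·2): 0.39 vs {0.34, 0.20, 0.10, 0.14, 0.41, 0.21} → fail.
TC (methods 1·2): 0.48 vs {0.36, 0.19, 0.14, 0.10, 0.18, 0.06} → pass.
TD (methods 1·2): 0.41 vs {0.26, 0.25, 0.21, 0.41, 0.06, 0.18} → fail.
2 of 4 fail.

2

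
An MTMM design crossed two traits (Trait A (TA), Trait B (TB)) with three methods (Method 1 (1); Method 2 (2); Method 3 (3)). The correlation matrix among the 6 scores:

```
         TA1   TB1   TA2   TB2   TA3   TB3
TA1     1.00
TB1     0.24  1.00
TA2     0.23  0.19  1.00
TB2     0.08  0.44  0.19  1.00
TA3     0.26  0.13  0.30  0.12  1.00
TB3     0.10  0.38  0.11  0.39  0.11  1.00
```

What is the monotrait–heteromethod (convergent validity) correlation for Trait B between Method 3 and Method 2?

Same trait (TB), different methods: r(TB3, TB2) = 0.39.

0.39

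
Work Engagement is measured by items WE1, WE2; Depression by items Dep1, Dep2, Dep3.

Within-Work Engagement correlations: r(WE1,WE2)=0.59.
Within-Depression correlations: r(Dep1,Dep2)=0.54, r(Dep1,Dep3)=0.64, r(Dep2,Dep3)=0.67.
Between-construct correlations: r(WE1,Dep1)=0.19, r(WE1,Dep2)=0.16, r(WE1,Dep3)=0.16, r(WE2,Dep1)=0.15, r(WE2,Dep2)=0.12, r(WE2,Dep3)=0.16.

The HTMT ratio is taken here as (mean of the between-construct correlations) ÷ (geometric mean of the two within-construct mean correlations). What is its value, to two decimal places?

0.26

Mean heterotrait r = 0.94/6 = 0.1567.
Mean within-WE = 0.59/1 = 0.5900; mean within-Dep = 1.85/3 = 0.6167.
Geometric mean = √(0.5900 × 0.6167) = 0.6032.
HTMT = 0.1567 / 0.6032 = 0.26.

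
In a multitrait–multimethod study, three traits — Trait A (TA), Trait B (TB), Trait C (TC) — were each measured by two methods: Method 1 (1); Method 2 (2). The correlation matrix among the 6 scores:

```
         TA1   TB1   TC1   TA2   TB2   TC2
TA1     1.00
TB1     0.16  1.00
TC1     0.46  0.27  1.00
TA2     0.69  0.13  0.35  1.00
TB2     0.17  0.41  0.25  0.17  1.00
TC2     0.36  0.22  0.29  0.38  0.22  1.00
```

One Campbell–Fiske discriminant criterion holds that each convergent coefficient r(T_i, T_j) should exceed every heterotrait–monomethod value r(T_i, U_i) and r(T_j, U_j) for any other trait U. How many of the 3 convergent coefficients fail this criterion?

1

Checking each validity diagonal entry against its comparison values:
TA (methods 1·2): 0.69 vs {0.16, 0.17, 0.46, 0.38} → pass.
TB (methods 1·2): 0.41 vs {0.16, 0.17, 0.27, 0.22} → pass.
TC (methods 1·2): 0.29 vs {0.46, 0.38, 0.27, 0.22} → fail.
1 of 3 fail.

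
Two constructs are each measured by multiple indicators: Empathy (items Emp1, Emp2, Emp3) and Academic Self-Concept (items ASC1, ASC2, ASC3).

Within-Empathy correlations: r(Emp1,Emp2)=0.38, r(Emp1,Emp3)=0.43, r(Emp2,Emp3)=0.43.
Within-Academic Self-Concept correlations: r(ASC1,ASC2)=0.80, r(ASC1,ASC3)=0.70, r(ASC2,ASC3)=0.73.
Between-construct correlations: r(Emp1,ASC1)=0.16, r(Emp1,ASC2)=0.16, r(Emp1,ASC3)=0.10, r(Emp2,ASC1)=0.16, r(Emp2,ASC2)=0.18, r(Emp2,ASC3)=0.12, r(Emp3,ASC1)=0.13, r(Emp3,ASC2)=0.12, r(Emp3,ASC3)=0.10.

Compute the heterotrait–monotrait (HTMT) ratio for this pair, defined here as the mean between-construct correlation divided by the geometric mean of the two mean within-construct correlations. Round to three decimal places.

0.247

Mean heterotrait r = 1.23/9 = 0.1367.
Mean within-Emp = 1.24/3 = 0.4133; mean within-ASC = 2.23/3 = 0.7433.
Geometric mean = √(0.4133 × 0.7433) = 0.5543.
HTMT = 0.1367 / 0.5543 = 0.247.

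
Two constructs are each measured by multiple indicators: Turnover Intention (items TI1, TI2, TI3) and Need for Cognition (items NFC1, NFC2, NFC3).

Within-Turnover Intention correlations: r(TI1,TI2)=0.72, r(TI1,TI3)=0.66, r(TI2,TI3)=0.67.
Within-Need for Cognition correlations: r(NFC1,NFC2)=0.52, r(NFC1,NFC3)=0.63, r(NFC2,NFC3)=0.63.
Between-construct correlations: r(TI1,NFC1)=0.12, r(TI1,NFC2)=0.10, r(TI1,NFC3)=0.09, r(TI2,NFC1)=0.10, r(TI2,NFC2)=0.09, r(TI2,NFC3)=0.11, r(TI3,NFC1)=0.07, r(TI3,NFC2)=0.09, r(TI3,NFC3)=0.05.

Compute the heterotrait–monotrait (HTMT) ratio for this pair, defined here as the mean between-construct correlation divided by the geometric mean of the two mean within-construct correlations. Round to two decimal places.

Between-construct mean = 0.82/9 = 0.0911.
Mean within-TI = 2.05/3 = 0.6833; mean within-NFC = 1.78/3 = 0.5933.
Geometric mean = √(0.6833 × 0.5933) = 0.6367.
HTMT = 0.0911 / 0.6367 = 0.14.

0.14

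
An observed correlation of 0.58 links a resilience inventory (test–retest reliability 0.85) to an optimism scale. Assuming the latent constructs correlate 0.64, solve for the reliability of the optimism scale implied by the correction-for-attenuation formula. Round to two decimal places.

0.97

r_true = r_obs / √(r_xx · r_yy) ⇒ 0.64 = 0.58 / √(0.85 · r_yy).
√(0.85 · r_yy) = 0.58 / 0.64 = 0.9063; 0.85 · r_yy = 0.8214; r_yy = 0.8214 / 0.85 ≈ 0.97.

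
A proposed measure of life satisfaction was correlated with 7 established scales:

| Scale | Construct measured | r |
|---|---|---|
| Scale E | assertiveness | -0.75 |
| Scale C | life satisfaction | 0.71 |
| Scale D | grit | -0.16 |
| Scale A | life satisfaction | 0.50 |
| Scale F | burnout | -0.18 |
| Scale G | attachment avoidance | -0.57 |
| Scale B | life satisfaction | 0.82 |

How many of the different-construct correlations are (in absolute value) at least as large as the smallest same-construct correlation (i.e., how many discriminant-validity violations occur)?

2

Convergent (same construct = life satisfaction): Scale C, Scale A, Scale B.
Smallest convergent = 0.50. Discriminant |r|: 0.75, 0.16, 0.18, 0.57; count ≥ 0.50 → 2.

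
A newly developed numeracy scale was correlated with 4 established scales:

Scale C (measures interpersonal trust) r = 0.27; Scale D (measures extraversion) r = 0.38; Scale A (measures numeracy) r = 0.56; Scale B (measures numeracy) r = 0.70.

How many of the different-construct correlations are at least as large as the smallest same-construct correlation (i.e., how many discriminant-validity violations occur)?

Convergent (same construct = numeracy): Scale A, Scale B.
Smallest convergent = 0.56. Discriminant values: 0.27, 0.38; count ≥ 0.56 → 0.

0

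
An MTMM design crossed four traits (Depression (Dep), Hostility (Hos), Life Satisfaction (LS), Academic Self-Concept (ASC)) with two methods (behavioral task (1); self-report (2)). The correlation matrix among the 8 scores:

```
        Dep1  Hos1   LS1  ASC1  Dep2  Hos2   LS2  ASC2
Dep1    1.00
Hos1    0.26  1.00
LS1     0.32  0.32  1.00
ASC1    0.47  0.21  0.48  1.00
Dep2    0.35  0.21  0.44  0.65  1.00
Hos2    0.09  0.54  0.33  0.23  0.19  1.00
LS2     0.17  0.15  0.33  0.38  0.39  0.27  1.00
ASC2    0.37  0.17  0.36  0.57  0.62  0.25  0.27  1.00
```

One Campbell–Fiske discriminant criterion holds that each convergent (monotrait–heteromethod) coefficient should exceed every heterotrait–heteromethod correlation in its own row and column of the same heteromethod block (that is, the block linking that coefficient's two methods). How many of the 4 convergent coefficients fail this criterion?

3

Checking each validity diagonal entry against its comparison values:
Dep (methods 1·2): 0.35 vs {0.09, 0.21, 0.17, 0.44, 0.37, 0.65} → fail.
Hos (methods 1·2): 0.54 vs {0.21, 0.09, 0.15, 0.33, 0.17, 0.23} → pass.
LS (methods 1·2): 0.33 vs {0.44, 0.17, 0.33, 0.15, 0.36, 0.38} → fail.
ASC (methods 1·2): 0.57 vs {0.65, 0.37, 0.23, 0.17, 0.38, 0.36} → fail.
3 of 4 fail.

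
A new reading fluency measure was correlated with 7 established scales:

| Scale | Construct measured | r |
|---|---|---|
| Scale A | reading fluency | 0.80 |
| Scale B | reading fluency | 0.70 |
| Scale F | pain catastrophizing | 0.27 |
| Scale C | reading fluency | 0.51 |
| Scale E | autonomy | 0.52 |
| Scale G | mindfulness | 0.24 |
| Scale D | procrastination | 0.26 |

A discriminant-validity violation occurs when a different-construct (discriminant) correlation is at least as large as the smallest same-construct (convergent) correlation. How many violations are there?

1

Convergent (same construct = reading fluency): Scale A, Scale B, Scale C.
Smallest convergent = 0.51. Discriminant values: 0.27, 0.52, 0.24, 0.26; count ≥ 0.51 → 1.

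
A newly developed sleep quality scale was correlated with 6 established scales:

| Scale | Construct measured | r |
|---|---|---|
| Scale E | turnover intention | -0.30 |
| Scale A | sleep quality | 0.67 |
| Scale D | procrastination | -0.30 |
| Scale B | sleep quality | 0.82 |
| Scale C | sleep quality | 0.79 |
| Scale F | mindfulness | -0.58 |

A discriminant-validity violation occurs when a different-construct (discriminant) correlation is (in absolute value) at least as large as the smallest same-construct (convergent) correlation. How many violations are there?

Convergent (same construct = sleep quality): Scale A, Scale B, Scale C.
Smallest convergent = 0.67. Discriminant |r|: 0.30, 0.30, 0.58; count ≥ 0.67 → 0.

0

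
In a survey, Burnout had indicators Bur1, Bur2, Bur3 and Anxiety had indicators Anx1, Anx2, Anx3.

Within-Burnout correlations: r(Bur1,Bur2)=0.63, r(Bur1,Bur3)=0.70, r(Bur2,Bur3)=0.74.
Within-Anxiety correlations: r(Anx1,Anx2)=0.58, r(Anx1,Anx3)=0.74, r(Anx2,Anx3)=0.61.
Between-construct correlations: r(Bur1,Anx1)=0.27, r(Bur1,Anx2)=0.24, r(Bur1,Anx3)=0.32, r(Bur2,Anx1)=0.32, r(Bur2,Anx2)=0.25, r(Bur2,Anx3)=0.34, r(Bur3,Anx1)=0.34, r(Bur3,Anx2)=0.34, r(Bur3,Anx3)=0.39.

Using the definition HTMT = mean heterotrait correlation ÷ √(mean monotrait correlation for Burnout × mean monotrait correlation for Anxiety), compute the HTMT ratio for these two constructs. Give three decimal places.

Mean between = 2.81/9 = 0.3122.
Mean within-Bur = 2.07/3 = 0.6900; mean within-Anx = 1.93/3 = 0.6433.
Geometric mean = √(0.6900 × 0.6433) = 0.6662.
HTMT = 0.3122 / 0.6662 = 0.469.

0.469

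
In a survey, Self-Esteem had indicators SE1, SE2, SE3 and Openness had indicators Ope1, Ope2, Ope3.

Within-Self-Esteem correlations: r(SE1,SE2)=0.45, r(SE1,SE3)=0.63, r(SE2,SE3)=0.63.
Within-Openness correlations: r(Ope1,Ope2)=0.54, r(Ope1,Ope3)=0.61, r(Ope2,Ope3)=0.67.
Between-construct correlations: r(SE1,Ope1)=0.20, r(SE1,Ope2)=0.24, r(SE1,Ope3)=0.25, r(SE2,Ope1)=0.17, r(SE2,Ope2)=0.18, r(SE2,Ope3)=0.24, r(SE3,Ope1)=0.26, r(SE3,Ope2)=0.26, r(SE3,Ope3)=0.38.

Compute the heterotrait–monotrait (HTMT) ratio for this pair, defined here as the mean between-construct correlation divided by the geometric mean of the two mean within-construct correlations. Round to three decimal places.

Mean heterotrait r = 2.18/9 = 0.2422.
Mean within-SE = 1.71/3 = 0.5700; mean within-Ope = 1.82/3 = 0.6067.
Geometric mean = √(0.5700 × 0.6067) = 0.5881.
HTMT = 0.2422 / 0.5881 = 0.412.

0.412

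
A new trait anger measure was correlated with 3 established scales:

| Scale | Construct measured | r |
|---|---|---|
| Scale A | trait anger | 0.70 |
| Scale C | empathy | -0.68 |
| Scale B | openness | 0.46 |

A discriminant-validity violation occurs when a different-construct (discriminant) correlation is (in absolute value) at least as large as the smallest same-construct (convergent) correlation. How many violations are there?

0

Convergent (same construct = trait anger): Scale A.
Smallest convergent = 0.70. Discriminant |r|: 0.68, 0.46; count ≥ 0.70 → 0.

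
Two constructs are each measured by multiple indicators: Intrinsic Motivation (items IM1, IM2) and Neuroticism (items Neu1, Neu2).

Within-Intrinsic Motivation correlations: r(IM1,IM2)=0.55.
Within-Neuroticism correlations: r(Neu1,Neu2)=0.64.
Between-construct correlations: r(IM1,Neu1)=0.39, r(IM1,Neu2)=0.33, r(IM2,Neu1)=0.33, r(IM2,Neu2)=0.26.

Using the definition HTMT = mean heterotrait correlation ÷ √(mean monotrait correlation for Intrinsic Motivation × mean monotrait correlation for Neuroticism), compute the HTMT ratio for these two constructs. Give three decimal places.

Mean heterotrait r = 1.31/4 = 0.3275.
Mean within-IM = 0.55/1 = 0.5500; mean within-Neu = 0.64/1 = 0.6400.
Geometric mean = √(0.5500 × 0.6400) = 0.5933.
HTMT = 0.3275 / 0.5933 = 0.552.

0.552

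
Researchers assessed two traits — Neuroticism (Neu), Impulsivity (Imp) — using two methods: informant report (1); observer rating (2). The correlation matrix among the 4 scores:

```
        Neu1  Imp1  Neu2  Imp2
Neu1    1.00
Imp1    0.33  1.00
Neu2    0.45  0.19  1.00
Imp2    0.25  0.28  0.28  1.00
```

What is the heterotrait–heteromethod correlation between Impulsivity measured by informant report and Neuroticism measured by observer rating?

0.19

Different traits and methods: r(Imp1, Neu2) = 0.19.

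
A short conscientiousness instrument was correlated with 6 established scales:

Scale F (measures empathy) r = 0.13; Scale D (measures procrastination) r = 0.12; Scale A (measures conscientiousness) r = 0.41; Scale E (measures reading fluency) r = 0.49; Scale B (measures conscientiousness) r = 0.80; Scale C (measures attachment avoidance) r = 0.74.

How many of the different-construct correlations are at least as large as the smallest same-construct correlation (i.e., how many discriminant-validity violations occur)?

2

Convergent (same construct = conscientiousness): Scale A, Scale B.
Smallest convergent = 0.41. Discriminant values: 0.13, 0.12, 0.49, 0.74; count ≥ 0.41 → 2.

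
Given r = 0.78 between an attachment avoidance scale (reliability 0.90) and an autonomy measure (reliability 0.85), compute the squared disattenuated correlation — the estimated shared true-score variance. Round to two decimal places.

Disattenuated r = 0.78 / √(0.90 × 0.85) = 0.78 / 0.8746 = 0.8918.
Shared true-score variance = 0.8918² = 0.7953 ≈ 0.80.

0.80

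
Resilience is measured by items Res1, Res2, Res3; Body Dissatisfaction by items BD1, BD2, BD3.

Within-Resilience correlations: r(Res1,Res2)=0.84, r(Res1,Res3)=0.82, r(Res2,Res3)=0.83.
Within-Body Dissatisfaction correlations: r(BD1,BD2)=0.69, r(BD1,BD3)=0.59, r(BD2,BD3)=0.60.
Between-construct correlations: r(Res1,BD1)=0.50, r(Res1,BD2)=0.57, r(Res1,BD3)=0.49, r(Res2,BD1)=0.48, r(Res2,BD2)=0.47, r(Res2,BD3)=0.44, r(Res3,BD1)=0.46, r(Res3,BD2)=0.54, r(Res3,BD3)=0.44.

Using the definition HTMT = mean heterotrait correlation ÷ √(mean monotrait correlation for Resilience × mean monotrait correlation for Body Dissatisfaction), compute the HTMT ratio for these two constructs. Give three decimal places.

Mean between = 4.39/9 = 0.4878.
Mean within-Res = 2.49/3 = 0.8300; mean within-BD = 1.88/3 = 0.6267.
Geometric mean = √(0.8300 × 0.6267) = 0.7212.
HTMT = 0.4878 / 0.7212 = 0.676.

0.676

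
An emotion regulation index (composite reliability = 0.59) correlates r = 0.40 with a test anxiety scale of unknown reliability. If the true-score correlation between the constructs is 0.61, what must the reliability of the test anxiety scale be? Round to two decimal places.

r_true = r_obs / √(r_xx · r_yy) ⇒ 0.61 = 0.40 / √(0.59 · r_yy).
√(0.59 · r_yy) = 0.40 / 0.61 = 0.6557; 0.59 · r_yy = 0.4299; r_yy = 0.4299 / 0.59 ≈ 0.73.

0.73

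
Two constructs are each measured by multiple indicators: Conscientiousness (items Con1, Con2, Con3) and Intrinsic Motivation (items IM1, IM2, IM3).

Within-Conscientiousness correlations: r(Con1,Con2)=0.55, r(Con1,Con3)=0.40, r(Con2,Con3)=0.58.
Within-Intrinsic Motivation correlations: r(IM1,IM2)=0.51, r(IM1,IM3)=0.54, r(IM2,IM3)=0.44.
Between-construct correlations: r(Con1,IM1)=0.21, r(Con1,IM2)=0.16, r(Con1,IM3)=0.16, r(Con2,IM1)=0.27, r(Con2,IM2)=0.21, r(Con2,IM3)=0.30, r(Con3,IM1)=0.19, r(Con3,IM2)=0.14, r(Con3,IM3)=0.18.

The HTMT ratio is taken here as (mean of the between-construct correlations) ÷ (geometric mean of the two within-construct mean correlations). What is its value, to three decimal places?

0.402

Mean between = 1.82/9 = 0.2022.
Mean within-Con = 1.53/3 = 0.5100; mean within-IM = 1.49/3 = 0.4967.
Geometric mean = √(0.5100 × 0.4967) = 0.5033.
HTMT = 0.2022 / 0.5033 = 0.402.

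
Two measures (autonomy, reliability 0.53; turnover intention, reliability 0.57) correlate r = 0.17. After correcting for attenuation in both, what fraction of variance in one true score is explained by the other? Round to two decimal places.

Disattenuated r = 0.17 / √(0.53 × 0.57) = 0.17 / 0.5496 = 0.3093.
Shared true-score variance = 0.3093² = 0.0957 ≈ 0.10.

0.10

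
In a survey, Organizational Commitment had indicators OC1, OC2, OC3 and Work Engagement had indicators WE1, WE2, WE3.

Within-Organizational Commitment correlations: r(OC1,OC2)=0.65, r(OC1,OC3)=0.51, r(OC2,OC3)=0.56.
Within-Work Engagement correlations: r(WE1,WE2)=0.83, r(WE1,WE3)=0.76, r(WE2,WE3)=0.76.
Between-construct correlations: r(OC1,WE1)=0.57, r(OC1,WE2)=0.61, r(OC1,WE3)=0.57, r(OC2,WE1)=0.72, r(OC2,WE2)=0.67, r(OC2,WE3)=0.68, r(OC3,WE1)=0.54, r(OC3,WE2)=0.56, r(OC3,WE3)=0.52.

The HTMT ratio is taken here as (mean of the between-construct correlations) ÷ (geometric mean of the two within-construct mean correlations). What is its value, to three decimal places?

0.902

Mean between = 5.44/9 = 0.6044.
Mean within-OC = 1.72/3 = 0.5733; mean within-WE = 2.35/3 = 0.7833.
Geometric mean = √(0.5733 × 0.7833) = 0.6701.
HTMT = 0.6044 / 0.6701 = 0.902.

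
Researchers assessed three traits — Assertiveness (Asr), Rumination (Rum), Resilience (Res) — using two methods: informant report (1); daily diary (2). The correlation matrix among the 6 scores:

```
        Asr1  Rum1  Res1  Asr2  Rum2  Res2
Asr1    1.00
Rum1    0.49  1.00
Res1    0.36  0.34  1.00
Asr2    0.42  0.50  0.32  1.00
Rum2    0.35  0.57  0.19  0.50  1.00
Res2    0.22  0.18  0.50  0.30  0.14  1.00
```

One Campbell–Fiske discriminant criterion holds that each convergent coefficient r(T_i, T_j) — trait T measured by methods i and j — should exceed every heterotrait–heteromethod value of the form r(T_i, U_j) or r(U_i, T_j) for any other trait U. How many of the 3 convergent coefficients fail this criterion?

Checking each validity diagonal entry against its comparison values:
Asr (methods 1·2): 0.42 vs {0.35, 0.50, 0.22, 0.32} → fail.
Rum (methods 1·2): 0.57 vs {0.50, 0.35, 0.18, 0.19} → pass.
Res (methods 1·2): 0.50 vs {0.32, 0.22, 0.19, 0.18} → pass.
1 of 3 fail.

1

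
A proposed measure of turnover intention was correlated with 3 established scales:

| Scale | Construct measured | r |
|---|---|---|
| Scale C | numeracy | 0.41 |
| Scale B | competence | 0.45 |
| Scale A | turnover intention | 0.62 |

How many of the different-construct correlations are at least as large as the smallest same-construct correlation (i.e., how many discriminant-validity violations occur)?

Convergent (same construct = turnover intention): Scale A.
Smallest convergent = 0.62. Discriminant values: 0.41, 0.45; count ≥ 0.62 → 0.

0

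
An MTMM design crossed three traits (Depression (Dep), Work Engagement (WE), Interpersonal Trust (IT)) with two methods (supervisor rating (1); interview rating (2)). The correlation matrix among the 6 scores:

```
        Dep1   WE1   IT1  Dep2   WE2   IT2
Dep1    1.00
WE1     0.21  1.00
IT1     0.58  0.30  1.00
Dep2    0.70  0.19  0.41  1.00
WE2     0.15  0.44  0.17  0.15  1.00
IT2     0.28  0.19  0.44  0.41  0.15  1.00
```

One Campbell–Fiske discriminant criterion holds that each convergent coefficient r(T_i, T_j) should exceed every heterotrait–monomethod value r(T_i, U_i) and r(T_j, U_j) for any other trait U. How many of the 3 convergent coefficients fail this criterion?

1

Each convergent coefficient versus the relevant comparison correlations:
Dep (methods 1·2): 0.70 vs {0.21, 0.15, 0.58, 0.41} → pass.
WE (methods 1·2): 0.44 vs {0.21, 0.15, 0.30, 0.15} → pass.
IT (methods 1·2): 0.44 vs {0.58, 0.41, 0.30, 0.15} → fail.
1 of 3 fail.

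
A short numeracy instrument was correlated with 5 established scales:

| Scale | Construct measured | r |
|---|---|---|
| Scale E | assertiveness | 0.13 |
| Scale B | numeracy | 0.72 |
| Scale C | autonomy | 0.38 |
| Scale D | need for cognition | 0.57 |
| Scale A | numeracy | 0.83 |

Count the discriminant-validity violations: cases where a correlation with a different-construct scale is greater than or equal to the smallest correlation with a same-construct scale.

0

Convergent (same construct = numeracy): Scale B, Scale A.
Smallest convergent = 0.72. Discriminant values: 0.13, 0.38, 0.57; count ≥ 0.72 → 0.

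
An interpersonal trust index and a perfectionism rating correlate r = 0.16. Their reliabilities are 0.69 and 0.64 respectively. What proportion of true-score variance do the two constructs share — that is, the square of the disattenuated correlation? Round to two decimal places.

Disattenuated r = 0.16 / √(0.69 × 0.64) = 0.16 / 0.6645 = 0.2408.
Shared true-score variance = 0.2408² = 0.0580 ≈ 0.06.

0.06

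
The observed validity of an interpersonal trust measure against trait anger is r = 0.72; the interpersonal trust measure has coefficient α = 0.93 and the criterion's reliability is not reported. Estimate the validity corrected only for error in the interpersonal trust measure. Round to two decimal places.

Single correction: r_c = r_obs / √r_xx = 0.72 / √0.93 = 0.72 / 0.9644 ≈ 0.75.

0.75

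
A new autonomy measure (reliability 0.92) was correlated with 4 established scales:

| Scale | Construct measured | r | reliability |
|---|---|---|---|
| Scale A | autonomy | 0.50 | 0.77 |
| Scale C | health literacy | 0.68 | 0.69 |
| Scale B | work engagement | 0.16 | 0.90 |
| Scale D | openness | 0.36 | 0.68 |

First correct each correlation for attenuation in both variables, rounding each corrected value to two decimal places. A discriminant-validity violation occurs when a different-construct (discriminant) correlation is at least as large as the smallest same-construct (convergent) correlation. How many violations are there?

Disattenuated r (r / √(r_scale · r_new)):
  Scale A (conv): 0.50 / √(0.77·0.92) = 0.59
  Scale C (disc): 0.68 / √(0.69·0.92) = 0.85
  Scale B (disc): 0.16 / √(0.90·0.92) = 0.18
  Scale D (disc): 0.36 / √(0.68·0.92) = 0.46
Smallest convergent = 0.59. Discriminant values: 0.85, 0.18, 0.46; count ≥ 0.59 → 1.

1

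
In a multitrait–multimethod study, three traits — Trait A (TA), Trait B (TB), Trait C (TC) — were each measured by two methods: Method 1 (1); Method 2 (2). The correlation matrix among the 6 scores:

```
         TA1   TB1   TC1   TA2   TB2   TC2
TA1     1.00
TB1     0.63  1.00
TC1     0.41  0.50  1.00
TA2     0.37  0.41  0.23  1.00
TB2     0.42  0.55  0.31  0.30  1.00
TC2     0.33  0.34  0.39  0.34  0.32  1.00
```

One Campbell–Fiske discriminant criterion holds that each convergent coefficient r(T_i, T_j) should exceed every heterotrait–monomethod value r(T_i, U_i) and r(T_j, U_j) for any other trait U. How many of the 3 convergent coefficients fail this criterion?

Checking each validity diagonal entry against its comparison values:
TA (methods 1·2): 0.37 vs {0.63, 0.30, 0.41, 0.34} → fail.
TB (methods 1·2): 0.55 vs {0.63, 0.30, 0.50, 0.32} → fail.
TC (methods 1·2): 0.39 vs {0.41, 0.34, 0.50, 0.32} → fail.
3 of 3 fail.

3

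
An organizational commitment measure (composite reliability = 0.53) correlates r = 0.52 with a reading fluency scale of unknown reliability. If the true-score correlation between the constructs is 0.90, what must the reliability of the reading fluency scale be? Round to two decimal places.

0.63

r_true = r_obs / √(r_xx · r_yy) ⇒ 0.90 = 0.52 / √(0.53 · r_yy).
√(0.53 · r_yy) = 0.52 / 0.90 = 0.5778; 0.53 · r_yy = 0.3339; r_yy = 0.3339 / 0.53 ≈ 0.63.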